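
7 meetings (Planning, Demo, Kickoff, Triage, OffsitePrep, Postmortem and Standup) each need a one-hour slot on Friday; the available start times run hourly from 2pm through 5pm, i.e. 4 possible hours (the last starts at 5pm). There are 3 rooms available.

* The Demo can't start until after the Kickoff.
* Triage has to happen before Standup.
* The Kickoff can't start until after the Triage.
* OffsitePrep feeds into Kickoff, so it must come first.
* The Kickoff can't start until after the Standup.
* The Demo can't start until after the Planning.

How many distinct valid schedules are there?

Splitting on Planning: it can be 2pm (7), 3pm (7), 4pm (8). Listing each branch's schedules as (Demo, Kickoff, Triage, OffsitePrep, Postmortem, Standup):
Planning=2pm: (5pm,4pm,2pm,2pm,3pm,3pm) (5pm,4pm,2pm,2pm,4pm,3pm) (5pm,4pm,2pm,2pm,5pm,3pm) (5pm,4pm,2pm,3pm,2pm,3pm) (5pm,4pm,2pm,3pm,3pm,3pm) (5pm,4pm,2pm,3pm,4pm,3pm) (5pm,4pm,2pm,3pm,5pm,3pm) — 7.
Planning=3pm: (5pm,4pm,2pm,2pm,2pm,3pm) (5pm,4pm,2pm,2pm,3pm,3pm) (5pm,4pm,2pm,2pm,4pm,3pm) (5pm,4pm,2pm,2pm,5pm,3pm) (5pm,4pm,2pm,3pm,2pm,3pm) (5pm,4pm,2pm,3pm,4pm,3pm) (5pm,4pm,2pm,3pm,5pm,3pm) — 7.
Planning=4pm: (5pm,4pm,2pm,2pm,2pm,3pm) (5pm,4pm,2pm,2pm,3pm,3pm) (5pm,4pm,2pm,2pm,4pm,3pm) (5pm,4pm,2pm,2pm,5pm,3pm) (5pm,4pm,2pm,3pm,2pm,3pm) (5pm,4pm,2pm,3pm,3pm,3pm) (5pm,4pm,2pm,3pm,4pm,3pm) (5pm,4pm,2pm,3pm,5pm,3pm) — 8.
Summing: 7 + 7 + 8 = 22.

22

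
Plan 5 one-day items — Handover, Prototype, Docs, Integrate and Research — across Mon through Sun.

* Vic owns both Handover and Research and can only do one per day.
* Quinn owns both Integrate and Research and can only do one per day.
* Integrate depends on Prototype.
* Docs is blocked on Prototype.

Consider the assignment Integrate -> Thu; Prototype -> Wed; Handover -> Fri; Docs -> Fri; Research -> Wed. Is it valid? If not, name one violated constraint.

Yes, all constraints hold

Integrate depends on Prototype — holds.
Vic owns both Handover and Research and can only do one per day — holds.
Docs is blocked on Prototype — holds.
Quinn owns both Integrate and Research and can only do one per day — holds.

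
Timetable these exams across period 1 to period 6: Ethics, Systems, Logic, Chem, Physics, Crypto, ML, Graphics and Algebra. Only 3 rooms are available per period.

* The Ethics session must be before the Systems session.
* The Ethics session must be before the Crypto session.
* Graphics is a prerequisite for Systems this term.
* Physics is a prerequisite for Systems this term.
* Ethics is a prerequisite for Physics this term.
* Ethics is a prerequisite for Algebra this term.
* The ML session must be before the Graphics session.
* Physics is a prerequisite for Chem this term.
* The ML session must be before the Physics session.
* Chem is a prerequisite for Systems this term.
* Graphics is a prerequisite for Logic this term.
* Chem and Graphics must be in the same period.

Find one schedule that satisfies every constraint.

Algebra in period 2, Logic in period 4, Chem in period 3, Systems in period 4, ML in period 1, Graphics in period 3, Crypto in period 2, Ethics in period 1, Physics in period 2

Checking: ML(period 1) before Physics(period 2); Ethics(period 1) before Systems(period 4); Physics(period 2) before Chem(period 3); Graphics(period 3) before Systems(period 4); Ethics(period 1) before Crypto(period 2); ML(period 1) before Graphics(period 3); Ethics(period 1) before Algebra(period 2); Graphics(period 3) before Logic(period 4); Chem(period 3) before Systems(period 4); Ethics(period 1) before Physics(period 2); Physics(period 2) before Systems(period 4); Chem = Graphics = period 3; max 3 per period (cap 3).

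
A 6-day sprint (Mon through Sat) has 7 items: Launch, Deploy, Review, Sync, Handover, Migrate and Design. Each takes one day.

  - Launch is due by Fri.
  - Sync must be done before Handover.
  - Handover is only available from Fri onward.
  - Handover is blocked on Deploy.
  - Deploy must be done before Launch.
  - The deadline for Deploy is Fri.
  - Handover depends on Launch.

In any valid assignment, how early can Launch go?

Precedence pushes Launch to at least Tue; Launch's own window allows nothing later than Fri.
Launch at Tue is achievable: Deploy in Mon, Review in Mon, Launch in Tue, Design in Mon, Migrate in Mon, Handover in Fri, Sync in Mon.

Tue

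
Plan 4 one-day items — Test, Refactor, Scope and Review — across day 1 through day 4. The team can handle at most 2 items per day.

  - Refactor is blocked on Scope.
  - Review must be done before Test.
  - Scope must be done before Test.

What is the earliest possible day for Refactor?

day 2

Precedence pushes Refactor to at least day 2.
Refactor at day 2 is achievable: Refactor in day 2, Review in day 1, Scope in day 1, Test in day 2.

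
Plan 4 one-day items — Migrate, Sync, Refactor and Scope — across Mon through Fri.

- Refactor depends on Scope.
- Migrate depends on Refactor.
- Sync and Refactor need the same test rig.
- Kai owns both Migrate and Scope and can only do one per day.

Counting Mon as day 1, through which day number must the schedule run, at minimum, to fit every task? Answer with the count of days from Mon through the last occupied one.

The precedence chain requires at least 3 distinct days.
3 works (last occupied day: Wed): for example Scope in Mon, Refactor in Tue, Migrate in Wed, Sync in Mon.

3 days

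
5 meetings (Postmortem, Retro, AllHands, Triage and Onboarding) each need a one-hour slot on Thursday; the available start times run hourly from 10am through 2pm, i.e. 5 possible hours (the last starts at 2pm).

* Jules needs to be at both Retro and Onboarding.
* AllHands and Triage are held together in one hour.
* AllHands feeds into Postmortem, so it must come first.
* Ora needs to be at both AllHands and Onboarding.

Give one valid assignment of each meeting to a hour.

Onboarding -> 11am, AllHands -> 10am, Postmortem -> 11am, Triage -> 10am, Retro -> 10am

Checking: AllHands(10am) before Postmortem(11am); AllHands(10am) != Onboarding(11am); Retro(10am) != Onboarding(11am); AllHands = Triage = 10am.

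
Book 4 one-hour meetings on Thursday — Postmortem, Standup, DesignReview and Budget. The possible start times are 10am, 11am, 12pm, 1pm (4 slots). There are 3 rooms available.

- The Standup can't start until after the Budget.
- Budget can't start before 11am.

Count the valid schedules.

Splitting on Postmortem: it can be 10am (12), 11am (12), 12pm (12), 1pm (12). Listing each branch's schedules as (Standup, DesignReview, Budget):
Postmortem=10am: (12pm,10am,11am) (12pm,11am,11am) (12pm,12pm,11am) (12pm,1pm,11am) (1pm,10am,11am) (1pm,10am,12pm) (1pm,11am,11am) (1pm,11am,12pm) (1pm,12pm,11am) (1pm,12pm,12pm) (1pm,1pm,11am) (1pm,1pm,12pm) — 12.
Postmortem=11am: (12pm,10am,11am) (12pm,11am,11am) (12pm,12pm,11am) (12pm,1pm,11am) (1pm,10am,11am) (1pm,10am,12pm) (1pm,11am,11am) (1pm,11am,12pm) (1pm,12pm,11am) (1pm,12pm,12pm) (1pm,1pm,11am) (1pm,1pm,12pm) — 12.
Postmortem=12pm: (12pm,10am,11am) (12pm,11am,11am) (12pm,12pm,11am) (12pm,1pm,11am) (1pm,10am,11am) (1pm,10am,12pm) (1pm,11am,11am) (1pm,11am,12pm) (1pm,12pm,11am) (1pm,12pm,12pm) (1pm,1pm,11am) (1pm,1pm,12pm) — 12.
Postmortem=1pm: (12pm,10am,11am) (12pm,11am,11am) (12pm,12pm,11am) (12pm,1pm,11am) (1pm,10am,11am) (1pm,10am,12pm) (1pm,11am,11am) (1pm,11am,12pm) (1pm,12pm,11am) (1pm,12pm,12pm) (1pm,1pm,11am) (1pm,1pm,12pm) — 12.
Summing: 12 + 12 + 12 + 12 = 48.

48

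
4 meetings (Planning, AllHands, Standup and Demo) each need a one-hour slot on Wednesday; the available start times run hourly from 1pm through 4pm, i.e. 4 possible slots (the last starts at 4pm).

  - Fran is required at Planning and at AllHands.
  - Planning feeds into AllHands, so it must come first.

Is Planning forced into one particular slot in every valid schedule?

Planning can be 1pm (e.g. Standup in 1pm; Demo in 1pm; AllHands in 2pm; Planning in 1pm) or 2pm (e.g. Standup -> 1pm, AllHands -> 3pm, Demo -> 1pm, Planning -> 2pm).

No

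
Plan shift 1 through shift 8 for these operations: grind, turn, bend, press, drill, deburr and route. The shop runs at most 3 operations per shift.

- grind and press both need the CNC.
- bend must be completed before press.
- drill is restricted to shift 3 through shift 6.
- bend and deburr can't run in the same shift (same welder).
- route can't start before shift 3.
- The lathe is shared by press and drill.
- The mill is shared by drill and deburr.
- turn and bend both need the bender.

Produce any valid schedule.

drill=shift 3, deburr=shift 2, bend=shift 1, route=shift 3, press=shift 2, grind=shift 1, turn=shift 2

Checking: bend(shift 1) before press(shift 2); grind(shift 1) != press(shift 2); bend(shift 1) != deburr(shift 2); drill(shift 3) != deburr(shift 2); press(shift 2) != drill(shift 3); turn(shift 2) != bend(shift 1); route=shift 3 in [shift 3,shift 8]; drill=shift 3 in [shift 3,shift 6]; max 3 per shift (cap 3).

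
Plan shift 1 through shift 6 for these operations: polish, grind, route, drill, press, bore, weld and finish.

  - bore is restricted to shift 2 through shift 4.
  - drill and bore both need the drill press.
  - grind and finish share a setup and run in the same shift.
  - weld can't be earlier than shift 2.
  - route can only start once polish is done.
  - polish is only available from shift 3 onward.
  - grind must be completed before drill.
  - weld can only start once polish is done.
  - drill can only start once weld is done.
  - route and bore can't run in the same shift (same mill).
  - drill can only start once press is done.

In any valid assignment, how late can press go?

Downstream work caps press at shift 5.
press at shift 5 is achievable: finish=shift 1, press=shift 5, bore=shift 2, drill=shift 6, route=shift 4, polish=shift 3, grind=shift 1, weld=shift 4.

shift 5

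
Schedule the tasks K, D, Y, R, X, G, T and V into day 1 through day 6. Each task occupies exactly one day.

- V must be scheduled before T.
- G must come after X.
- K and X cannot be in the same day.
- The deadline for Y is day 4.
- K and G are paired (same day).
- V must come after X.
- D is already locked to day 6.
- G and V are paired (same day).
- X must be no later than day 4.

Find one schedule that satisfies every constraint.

V=day 2, G=day 2, X=day 1, K=day 2, R=day 1, Y=day 1, T=day 3, D=day 6

Checking: X(day 1) before V(day 2); V(day 2) before T(day 3); X(day 1) before G(day 2); K(day 2) != X(day 1); K = G = day 2; G = V = day 2; X=day 1 in [day 1,day 4]; D=day 6 in [day 6,day 6]; Y=day 1 in [day 1,day 4].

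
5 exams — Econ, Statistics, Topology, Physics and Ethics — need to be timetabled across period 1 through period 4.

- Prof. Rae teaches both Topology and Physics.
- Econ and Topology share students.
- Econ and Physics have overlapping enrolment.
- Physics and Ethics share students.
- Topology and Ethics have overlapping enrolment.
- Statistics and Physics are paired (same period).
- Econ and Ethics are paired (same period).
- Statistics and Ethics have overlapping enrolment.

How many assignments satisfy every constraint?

24

Splitting on Econ: it can be period 1 (6), period 2 (6), period 3 (6), period 4 (6). Listing each branch's schedules as (Statistics, Topology, Physics, Ethics) by period number:
Econ=period 1: (2,3,2,1) (2,4,2,1) (3,2,3,1) (3,4,3,1) (4,2,4,1) (4,3,4,1) — 6.
Econ=period 2: (1,3,1,2) (1,4,1,2) (3,1,3,2) (3,4,3,2) (4,1,4,2) (4,3,4,2) — 6.
Econ=period 3: (1,2,1,3) (1,4,1,3) (2,1,2,3) (2,4,2,3) (4,1,4,3) (4,2,4,3) — 6.
Econ=period 4: (1,2,1,4) (1,3,1,4) (2,1,2,4) (2,3,2,4) (3,1,3,4) (3,2,3,4) — 6.
Summing: 6 + 6 + 6 + 6 = 24.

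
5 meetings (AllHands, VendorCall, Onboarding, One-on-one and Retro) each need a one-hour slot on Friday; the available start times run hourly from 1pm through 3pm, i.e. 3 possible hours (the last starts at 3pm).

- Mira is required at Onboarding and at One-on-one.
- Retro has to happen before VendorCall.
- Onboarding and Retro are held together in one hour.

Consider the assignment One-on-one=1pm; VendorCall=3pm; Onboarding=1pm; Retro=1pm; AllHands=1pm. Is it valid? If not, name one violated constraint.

Mira is required at Onboarding and at One-on-one — violated.
Retro has to happen before VendorCall — holds.
Onboarding and Retro are held together in one hour — holds.

No. Mira is required at Onboarding and at One-on-one is not satisfied.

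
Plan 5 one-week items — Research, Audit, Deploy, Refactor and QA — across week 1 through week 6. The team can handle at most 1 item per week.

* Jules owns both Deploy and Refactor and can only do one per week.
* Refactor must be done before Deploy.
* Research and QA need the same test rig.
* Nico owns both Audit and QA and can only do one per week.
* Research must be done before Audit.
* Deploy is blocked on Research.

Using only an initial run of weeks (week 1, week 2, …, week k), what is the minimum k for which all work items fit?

5

The precedence chain requires at least 2 distinct weeks.
With at most 1 per week and 5 work items, at least 5 weeks are needed.
5 works (last occupied week: week 5): for example Research in week 1; Deploy in week 3; Audit in week 4; Refactor in week 2; QA in week 5.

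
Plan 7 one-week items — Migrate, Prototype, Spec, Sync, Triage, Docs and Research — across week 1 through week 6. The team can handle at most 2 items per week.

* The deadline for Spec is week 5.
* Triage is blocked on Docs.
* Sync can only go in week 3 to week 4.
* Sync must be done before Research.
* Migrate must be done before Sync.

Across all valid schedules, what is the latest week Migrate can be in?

week 3

Downstream work caps Migrate at week 3.
Migrate at week 3 is achievable: Sync in week 4, Docs in week 1, Prototype in week 2, Migrate in week 3, Triage in week 2, Research in week 5, Spec in week 1.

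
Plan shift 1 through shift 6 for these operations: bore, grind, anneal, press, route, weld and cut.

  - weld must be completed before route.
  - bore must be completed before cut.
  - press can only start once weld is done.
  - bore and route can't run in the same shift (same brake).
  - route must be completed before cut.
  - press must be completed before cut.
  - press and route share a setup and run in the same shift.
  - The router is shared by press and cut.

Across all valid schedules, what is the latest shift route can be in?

Precedence pushes route to at least shift 2; downstream work caps route at shift 5.
route at shift 5 is achievable: grind=shift 1; anneal=shift 1; bore=shift 1; cut=shift 6; route=shift 5; press=shift 5; weld=shift 1.

shift 5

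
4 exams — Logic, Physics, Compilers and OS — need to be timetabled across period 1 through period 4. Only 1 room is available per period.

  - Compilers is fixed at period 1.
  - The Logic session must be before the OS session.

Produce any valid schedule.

OS -> period 3, Physics -> period 4, Compilers -> period 1, Logic -> period 2

Checking: Logic(period 2) before OS(period 3); Compilers=period 1 in [period 1,period 1]; max 1 per period (cap 1).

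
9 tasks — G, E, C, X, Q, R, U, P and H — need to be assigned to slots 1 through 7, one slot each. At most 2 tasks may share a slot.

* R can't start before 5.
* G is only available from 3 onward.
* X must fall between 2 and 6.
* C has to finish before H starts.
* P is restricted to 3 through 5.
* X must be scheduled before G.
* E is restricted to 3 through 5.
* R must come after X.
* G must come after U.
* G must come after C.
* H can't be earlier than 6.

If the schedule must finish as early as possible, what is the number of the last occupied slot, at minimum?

The precedence chain requires at least 2 distinct slots.
With at most 2 per slot and 9 tasks, at least 5 slots are needed.
H can't be placed before 6, so the schedule must run through at least slot 6.
6 works (last occupied slot: 6): for example R in 5; Q in 2; P in 3; H in 6; E in 3; G in 4; U in 1; C in 1; X in 2.

6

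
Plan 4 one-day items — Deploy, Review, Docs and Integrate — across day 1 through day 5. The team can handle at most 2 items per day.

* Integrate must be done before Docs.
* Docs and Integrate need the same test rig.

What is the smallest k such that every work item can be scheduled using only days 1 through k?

The precedence chain requires at least 2 distinct days.
With at most 2 per day and 4 work items, at least 2 days are needed.
2 works (last occupied day: day 2): for example Deploy in day 1, Review in day 2, Docs in day 2, Integrate in day 1.

2 days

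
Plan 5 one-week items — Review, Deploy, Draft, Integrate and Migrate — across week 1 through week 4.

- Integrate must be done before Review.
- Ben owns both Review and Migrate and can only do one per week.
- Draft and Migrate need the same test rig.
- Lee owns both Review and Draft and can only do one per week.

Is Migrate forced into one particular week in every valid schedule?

Migrate can be week 1 (e.g. Review in week 2; Migrate in week 1; Draft in week 3; Deploy in week 1; Integrate in week 1) or week 2 (e.g. Deploy -> week 1; Migrate -> week 2; Draft -> week 1; Integrate -> week 1; Review -> week 3).

No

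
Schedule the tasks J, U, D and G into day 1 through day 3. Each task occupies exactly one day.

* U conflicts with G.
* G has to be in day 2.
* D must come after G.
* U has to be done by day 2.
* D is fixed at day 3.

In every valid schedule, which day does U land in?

U's window is day 1–day 2.
G is fixed at day 2, and U can't share a day with G.
So U must be day 1.

day 1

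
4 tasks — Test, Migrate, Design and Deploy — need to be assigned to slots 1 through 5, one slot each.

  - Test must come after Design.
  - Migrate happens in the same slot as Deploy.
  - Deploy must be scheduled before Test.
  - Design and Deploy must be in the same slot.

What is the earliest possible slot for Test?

2

Precedence pushes Test to at least 2.
Test at 2 is achievable: Migrate in 1; Deploy in 1; Test in 2; Design in 1.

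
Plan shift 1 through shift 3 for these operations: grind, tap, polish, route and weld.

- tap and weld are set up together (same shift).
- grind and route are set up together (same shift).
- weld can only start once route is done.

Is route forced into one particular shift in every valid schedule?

route can be shift 1 (e.g. tap -> shift 2; polish -> shift 1; weld -> shift 2; grind -> shift 1; route -> shift 1) or shift 2 (e.g. grind=shift 2, tap=shift 3, route=shift 2, polish=shift 1, weld=shift 3).

No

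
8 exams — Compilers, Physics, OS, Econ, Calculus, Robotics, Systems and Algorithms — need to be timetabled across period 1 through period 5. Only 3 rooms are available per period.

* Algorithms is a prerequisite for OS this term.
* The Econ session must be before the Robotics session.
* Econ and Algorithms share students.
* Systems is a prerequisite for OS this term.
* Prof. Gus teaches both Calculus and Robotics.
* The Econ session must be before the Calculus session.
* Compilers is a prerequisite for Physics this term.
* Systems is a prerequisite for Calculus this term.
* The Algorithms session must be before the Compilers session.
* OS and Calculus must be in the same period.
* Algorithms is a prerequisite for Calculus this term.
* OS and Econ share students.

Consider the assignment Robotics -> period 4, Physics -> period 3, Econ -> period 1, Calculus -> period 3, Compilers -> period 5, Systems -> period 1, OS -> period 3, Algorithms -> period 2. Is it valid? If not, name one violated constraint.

No — it violates: Compilers is a prerequisite for Physics this term

OS and Calculus must be in the same period — holds.
The Econ session must be before the Calculus session — holds.
The Algorithms session must be before the Compilers session — holds.
Compilers is a prerequisite for Physics this term — violated.
Algorithms is a prerequisite for OS this term — holds.
The Econ session must be before the Robotics session — holds.
Econ and Algorithms share students — holds.
OS and Econ share students — holds.
Systems is a prerequisite for Calculus this term — holds.
Systems is a prerequisite for OS this term — holds.
Prof. Gus teaches both Calculus and Robotics — holds.
Only 3 rooms are available per period — holds.
Algorithms is a prerequisite for Calculus this term — holds.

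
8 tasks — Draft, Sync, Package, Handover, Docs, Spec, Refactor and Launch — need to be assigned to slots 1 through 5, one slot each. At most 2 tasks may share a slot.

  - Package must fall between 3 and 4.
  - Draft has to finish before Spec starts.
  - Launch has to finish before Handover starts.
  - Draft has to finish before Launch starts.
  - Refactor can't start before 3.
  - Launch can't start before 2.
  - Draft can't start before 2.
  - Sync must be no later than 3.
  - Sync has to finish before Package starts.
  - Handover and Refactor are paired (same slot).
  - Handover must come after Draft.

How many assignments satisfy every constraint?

43

Splitting on Draft: it can be 2 (39), 3 (4). Listing each branch's schedules as (Sync, Package, Handover, Docs, Spec, Refactor, Launch):
Draft=2: (1,3,4,1,5,4,3) (1,3,4,2,5,4,3) (1,3,4,5,5,4,3) (1,3,5,1,3,5,4) (1,3,5,1,4,5,3) (1,3,5,1,4,5,4) (1,3,5,2,3,5,4) (1,3,5,2,4,5,3) (1,3,5,2,4,5,4) (1,3,5,3,4,5,4) (1,3,5,4,3,5,4) (1,3,5,4,4,5,3) (1,4,5,1,3,5,3) (1,4,5,1,3,5,4) (1,4,5,1,4,5,3) (1,4,5,2,3,5,3) (1,4,5,2,3,5,4) (1,4,5,2,4,5,3) (1,4,5,3,3,5,4) (1,4,5,3,4,5,3) (1,4,5,4,3,5,3) (2,3,4,1,5,4,3) (2,3,4,5,5,4,3) (2,3,5,1,3,5,4) (2,3,5,1,4,5,3) (2,3,5,1,4,5,4) (2,3,5,3,4,5,4) (2,3,5,4,3,5,4) (2,3,5,4,4,5,3) (2,4,5,1,3,5,3) (2,4,5,1,3,5,4) (2,4,5,1,4,5,3) (2,4,5,3,3,5,4) (2,4,5,3,4,5,3) (2,4,5,4,3,5,3) (3,4,5,1,3,5,4) (3,4,5,1,4,5,3) (3,4,5,2,3,5,4) (3,4,5,2,4,5,3) — 39.
Draft=3: (1,3,5,1,4,5,4) (1,3,5,2,4,5,4) (2,3,5,1,4,5,4) (2,3,5,2,4,5,4) — 4.
Summing: 39 + 4 = 43.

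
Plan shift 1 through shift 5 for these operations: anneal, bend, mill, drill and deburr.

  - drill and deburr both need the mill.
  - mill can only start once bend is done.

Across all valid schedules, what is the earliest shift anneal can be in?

shift 1

anneal at shift 1 is achievable: deburr=shift 2, drill=shift 1, bend=shift 1, anneal=shift 1, mill=shift 2.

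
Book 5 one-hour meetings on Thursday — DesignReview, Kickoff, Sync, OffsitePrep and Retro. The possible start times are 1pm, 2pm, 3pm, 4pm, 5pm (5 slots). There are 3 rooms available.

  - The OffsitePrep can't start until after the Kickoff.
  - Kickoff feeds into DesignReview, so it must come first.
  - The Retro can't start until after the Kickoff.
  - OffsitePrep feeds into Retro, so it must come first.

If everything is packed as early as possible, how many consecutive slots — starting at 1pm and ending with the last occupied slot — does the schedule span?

3

The precedence chain requires at least 3 distinct slots.
With at most 3 per slot and 5 meetings, at least 2 slots are needed.
3 works (last occupied slot: 3pm): for example DesignReview in 2pm; OffsitePrep in 2pm; Sync in 1pm; Kickoff in 1pm; Retro in 3pm.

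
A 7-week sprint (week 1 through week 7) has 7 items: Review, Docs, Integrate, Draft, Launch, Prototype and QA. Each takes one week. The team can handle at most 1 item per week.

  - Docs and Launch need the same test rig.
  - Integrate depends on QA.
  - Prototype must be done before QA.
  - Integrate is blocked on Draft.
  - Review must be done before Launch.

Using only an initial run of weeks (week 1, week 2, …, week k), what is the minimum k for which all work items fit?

7

The precedence chain requires at least 3 distinct weeks.
With at most 1 per week and 7 work items, at least 7 weeks are needed.
7 works (last occupied week: week 7): for example Launch -> week 6; Draft -> week 3; Review -> week 5; QA -> week 2; Integrate -> week 4; Docs -> week 7; Prototype -> week 1.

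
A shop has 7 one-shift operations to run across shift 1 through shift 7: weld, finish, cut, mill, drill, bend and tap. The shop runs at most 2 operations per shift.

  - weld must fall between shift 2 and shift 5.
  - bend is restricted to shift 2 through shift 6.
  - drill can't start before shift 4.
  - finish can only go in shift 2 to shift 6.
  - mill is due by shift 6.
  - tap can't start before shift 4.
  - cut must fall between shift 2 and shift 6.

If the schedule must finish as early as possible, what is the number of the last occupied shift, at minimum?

shift 4

With at most 2 per shift and 7 operations, at least 4 shifts are needed.
drill can't be placed before shift 4, so the schedule must run through at least shift 4.
4 works (last occupied shift: shift 4): for example weld=shift 2, drill=shift 4, tap=shift 4, bend=shift 3, cut=shift 3, finish=shift 2, mill=shift 1.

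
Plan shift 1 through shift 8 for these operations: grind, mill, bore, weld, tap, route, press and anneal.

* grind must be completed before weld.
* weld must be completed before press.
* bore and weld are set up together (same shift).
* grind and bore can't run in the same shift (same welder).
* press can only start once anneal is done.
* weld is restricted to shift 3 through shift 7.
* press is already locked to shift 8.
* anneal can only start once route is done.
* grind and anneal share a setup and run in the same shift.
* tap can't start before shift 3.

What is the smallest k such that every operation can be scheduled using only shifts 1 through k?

8 shifts

The precedence chain requires at least 4 distinct shifts.
press can't be placed before shift 8, so the schedule must run through at least shift 8.
8 works (last occupied shift: shift 8): for example press in shift 8; bore in shift 3; tap in shift 3; anneal in shift 2; weld in shift 3; route in shift 1; grind in shift 2; mill in shift 1.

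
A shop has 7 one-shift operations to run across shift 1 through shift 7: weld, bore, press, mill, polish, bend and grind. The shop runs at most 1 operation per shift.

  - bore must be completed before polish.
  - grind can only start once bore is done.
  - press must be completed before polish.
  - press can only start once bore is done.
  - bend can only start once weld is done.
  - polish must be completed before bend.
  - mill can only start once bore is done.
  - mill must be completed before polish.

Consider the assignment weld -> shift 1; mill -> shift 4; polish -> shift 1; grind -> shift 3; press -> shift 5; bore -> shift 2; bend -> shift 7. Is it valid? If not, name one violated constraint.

Invalid. The shop runs at most 1 operation per shift.

bore must be completed before polish — violated.
mill must be completed before polish — violated.
press can only start once bore is done — holds.
mill can only start once bore is done — holds.
The shop runs at most 1 operation per shift — violated.
polish must be completed before bend — holds.
bend can only start once weld is done — holds.
press must be completed before polish — violated.
grind can only start once bore is done — holds.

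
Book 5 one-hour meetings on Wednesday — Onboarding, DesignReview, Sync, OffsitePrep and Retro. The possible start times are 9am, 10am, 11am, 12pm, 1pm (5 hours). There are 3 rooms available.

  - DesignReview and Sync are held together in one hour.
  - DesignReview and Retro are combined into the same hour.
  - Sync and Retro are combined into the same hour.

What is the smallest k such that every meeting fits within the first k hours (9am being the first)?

With at most 3 per hour and 5 meetings, at least 2 hours are needed.
2 works (last occupied hour: 10am): for example Sync=10am; OffsitePrep=9am; DesignReview=10am; Retro=10am; Onboarding=9am.

2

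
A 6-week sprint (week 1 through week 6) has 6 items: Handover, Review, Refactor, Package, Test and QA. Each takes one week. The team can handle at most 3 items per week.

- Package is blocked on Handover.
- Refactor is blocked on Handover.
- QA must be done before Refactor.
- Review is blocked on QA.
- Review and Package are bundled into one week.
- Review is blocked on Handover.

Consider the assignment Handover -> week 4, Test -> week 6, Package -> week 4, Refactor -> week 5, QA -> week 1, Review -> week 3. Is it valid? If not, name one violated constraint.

Invalid. Review is blocked on Handover.

The team can handle at most 3 items per week — holds.
Review and Package are bundled into one week — violated.
Review is blocked on Handover — violated.
Refactor is blocked on Handover — holds.
Review is blocked on QA — holds.
Package is blocked on Handover — violated.
QA must be done before Refactor — holds.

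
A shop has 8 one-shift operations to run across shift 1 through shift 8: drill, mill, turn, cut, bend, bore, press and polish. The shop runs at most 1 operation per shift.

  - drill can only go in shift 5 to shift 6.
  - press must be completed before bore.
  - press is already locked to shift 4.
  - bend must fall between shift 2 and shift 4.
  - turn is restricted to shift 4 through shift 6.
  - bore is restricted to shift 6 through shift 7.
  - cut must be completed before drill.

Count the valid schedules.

16

Splitting on drill: it can be shift 5 (8), shift 6 (8). Listing each branch's schedules as (mill, turn, cut, bend, bore, press, polish) by shift number:
drill=shift 5: (1,6,2,3,7,4,8) (1,6,3,2,7,4,8) (2,6,1,3,7,4,8) (3,6,1,2,7,4,8) (8,6,1,2,7,4,3) (8,6,1,3,7,4,2) (8,6,2,3,7,4,1) (8,6,3,2,7,4,1) — 8.
drill=shift 6: (1,5,2,3,7,4,8) (1,5,3,2,7,4,8) (2,5,1,3,7,4,8) (3,5,1,2,7,4,8) (8,5,1,2,7,4,3) (8,5,1,3,7,4,2) (8,5,2,3,7,4,1) (8,5,3,2,7,4,1) — 8.
Summing: 8 + 8 = 16.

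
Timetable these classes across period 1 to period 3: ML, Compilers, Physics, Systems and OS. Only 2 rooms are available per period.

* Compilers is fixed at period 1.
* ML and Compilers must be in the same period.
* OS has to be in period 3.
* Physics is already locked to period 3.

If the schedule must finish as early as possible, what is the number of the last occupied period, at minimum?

With at most 2 per period and 5 classes, at least 3 periods are needed.
Physics can't be placed before period 3, so the schedule must run through at least period 3.
3 works (last occupied period: period 3): for example Physics=period 3, ML=period 1, OS=period 3, Compilers=period 1, Systems=period 2.

period 3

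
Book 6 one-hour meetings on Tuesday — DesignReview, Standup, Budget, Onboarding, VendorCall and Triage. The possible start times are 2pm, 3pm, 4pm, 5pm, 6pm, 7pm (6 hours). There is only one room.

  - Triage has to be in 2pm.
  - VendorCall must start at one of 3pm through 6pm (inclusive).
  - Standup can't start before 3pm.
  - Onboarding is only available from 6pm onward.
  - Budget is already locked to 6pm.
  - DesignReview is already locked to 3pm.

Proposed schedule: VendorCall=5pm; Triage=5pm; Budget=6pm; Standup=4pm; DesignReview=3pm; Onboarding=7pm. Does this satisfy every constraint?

Invalid. Triage has to be in 2pm.

VendorCall must start at one of 3pm through 6pm (inclusive) — holds.
There is only one room — violated.
Budget is already locked to 6pm — holds.
Onboarding is only available from 6pm onward — holds.
DesignReview is already locked to 3pm — holds.
Triage has to be in 2pm — violated.
Standup can't start before 3pm — holds.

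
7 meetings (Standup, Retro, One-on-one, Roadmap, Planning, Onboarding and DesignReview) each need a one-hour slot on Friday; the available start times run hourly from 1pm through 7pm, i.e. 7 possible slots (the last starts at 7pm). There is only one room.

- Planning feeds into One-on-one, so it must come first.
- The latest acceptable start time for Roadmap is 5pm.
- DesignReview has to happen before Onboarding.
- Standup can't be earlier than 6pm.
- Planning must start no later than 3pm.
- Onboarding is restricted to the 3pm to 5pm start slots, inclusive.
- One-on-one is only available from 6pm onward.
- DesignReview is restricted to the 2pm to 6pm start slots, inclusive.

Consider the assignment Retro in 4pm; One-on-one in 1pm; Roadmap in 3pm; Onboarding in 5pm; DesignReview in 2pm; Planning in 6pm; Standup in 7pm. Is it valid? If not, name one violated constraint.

No. Planning feeds into One-on-one, so it must come first is not satisfied.

DesignReview has to happen before Onboarding — holds.
One-on-one is only available from 6pm onward — violated.
Planning must start no later than 3pm — violated.
DesignReview is restricted to the 2pm to 6pm start slots, inclusive — holds.
Standup can't be earlier than 6pm — holds.
There is only one room — holds.
Onboarding is restricted to the 3pm to 5pm start slots, inclusive — holds.
The latest acceptable start time for Roadmap is 5pm — holds.
Planning feeds into One-on-one, so it must come first — violated.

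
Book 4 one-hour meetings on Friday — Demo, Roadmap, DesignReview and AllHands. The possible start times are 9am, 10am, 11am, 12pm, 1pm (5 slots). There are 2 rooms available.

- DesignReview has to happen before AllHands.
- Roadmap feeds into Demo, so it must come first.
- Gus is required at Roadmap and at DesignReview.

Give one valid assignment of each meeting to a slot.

DesignReview -> 10am; Demo -> 10am; AllHands -> 11am; Roadmap -> 9am

Checking: Roadmap(9am) before Demo(10am); DesignReview(10am) before AllHands(11am); Roadmap(9am) != DesignReview(10am); max 2 per slot (cap 2).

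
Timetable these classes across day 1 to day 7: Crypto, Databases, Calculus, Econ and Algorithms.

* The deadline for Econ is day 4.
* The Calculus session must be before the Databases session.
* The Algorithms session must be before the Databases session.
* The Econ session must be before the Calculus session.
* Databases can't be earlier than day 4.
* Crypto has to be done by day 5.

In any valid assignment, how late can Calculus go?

Precedence pushes Calculus to at least day 2; downstream work caps Calculus at day 6.
Calculus at day 6 is achievable: Algorithms in day 1, Databases in day 7, Crypto in day 1, Econ in day 1, Calculus in day 6.

day 6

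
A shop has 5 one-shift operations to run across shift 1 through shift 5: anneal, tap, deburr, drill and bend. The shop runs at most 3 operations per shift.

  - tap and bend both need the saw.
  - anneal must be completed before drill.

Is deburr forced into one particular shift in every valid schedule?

No

deburr can be shift 1 (e.g. deburr in shift 1, drill in shift 2, bend in shift 2, tap in shift 1, anneal in shift 1) or shift 2 (e.g. deburr=shift 2, bend=shift 2, tap=shift 1, drill=shift 2, anneal=shift 1).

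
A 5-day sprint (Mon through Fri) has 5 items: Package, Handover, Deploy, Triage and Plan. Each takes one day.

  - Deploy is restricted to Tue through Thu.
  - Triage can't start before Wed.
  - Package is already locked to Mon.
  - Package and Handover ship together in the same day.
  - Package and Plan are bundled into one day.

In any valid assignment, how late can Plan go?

Plan must be in the same day as Package, which can't be after Mon, so Plan is at most Mon.
Plan at Mon is achievable: Handover=Mon, Deploy=Tue, Triage=Wed, Plan=Mon, Package=Mon.

Mon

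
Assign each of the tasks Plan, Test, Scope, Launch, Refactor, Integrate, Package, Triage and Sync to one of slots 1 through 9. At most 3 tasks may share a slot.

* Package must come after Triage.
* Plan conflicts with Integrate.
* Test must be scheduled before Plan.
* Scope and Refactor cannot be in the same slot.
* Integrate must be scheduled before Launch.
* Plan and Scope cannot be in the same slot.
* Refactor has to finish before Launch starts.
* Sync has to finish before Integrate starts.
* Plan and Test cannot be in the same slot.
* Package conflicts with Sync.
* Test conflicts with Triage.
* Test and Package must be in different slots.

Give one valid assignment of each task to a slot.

Sync=1, Plan=3, Test=1, Package=3, Integrate=2, Scope=2, Triage=2, Refactor=1, Launch=3

Checking: Integrate(2) before Launch(3); Triage(2) before Package(3); Sync(1) before Integrate(2); Test(1) before Plan(3); Refactor(1) before Launch(3); Test(1) != Triage(2); Test(1) != Package(3); Plan(3) != Test(1); Package(3) != Sync(1); Scope(2) != Refactor(1); Plan(3) != Scope(2); Plan(3) != Integrate(2); max 3 per slot (cap 3).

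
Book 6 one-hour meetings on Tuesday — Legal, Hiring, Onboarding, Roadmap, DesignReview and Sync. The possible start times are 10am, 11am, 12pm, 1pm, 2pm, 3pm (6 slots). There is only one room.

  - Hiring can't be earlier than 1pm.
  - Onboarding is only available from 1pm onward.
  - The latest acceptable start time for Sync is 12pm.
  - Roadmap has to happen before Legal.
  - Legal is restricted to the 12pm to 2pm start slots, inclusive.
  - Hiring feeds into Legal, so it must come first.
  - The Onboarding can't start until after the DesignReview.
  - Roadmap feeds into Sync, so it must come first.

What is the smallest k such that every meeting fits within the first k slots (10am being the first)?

6

The precedence chain requires at least 2 distinct slots.
With at most 1 per slot and 6 meetings, at least 6 slots are needed.
Propagating the time windows through the other constraints, Legal can't land before 2pm — that is slot 5 counting from 10am — so the schedule must run through at least 5 slots.
6 works (last occupied slot: 3pm): for example DesignReview -> 12pm; Sync -> 11am; Legal -> 2pm; Roadmap -> 10am; Hiring -> 1pm; Onboarding -> 3pm.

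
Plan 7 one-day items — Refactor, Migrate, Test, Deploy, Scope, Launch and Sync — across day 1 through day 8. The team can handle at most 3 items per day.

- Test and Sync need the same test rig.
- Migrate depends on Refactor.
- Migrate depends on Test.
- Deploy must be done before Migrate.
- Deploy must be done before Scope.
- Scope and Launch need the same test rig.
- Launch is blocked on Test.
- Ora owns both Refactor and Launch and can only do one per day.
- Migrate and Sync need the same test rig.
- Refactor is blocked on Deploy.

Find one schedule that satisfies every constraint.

Refactor -> day 2; Scope -> day 2; Sync -> day 2; Migrate -> day 3; Deploy -> day 1; Test -> day 1; Launch -> day 3

Checking: Deploy(day 1) before Migrate(day 3); Test(day 1) before Migrate(day 3); Test(day 1) before Launch(day 3); Deploy(day 1) before Refactor(day 2); Deploy(day 1) before Scope(day 2); Refactor(day 2) before Migrate(day 3); Refactor(day 2) != Launch(day 3); Migrate(day 3) != Sync(day 2); Test(day 1) != Sync(day 2); Scope(day 2) != Launch(day 3); max 3 per day (cap 3).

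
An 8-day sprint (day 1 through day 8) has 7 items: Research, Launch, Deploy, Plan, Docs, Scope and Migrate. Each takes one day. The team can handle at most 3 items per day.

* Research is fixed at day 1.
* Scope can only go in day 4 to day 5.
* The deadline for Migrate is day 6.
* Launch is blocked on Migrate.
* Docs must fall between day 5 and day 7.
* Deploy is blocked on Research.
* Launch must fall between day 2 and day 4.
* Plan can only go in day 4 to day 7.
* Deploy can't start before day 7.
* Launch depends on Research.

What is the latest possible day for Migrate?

Migrate's own window allows nothing later than day 6; downstream work caps Migrate at day 3.
Migrate at day 3 is achievable: Migrate=day 3, Deploy=day 7, Docs=day 5, Scope=day 4, Plan=day 4, Research=day 1, Launch=day 4.

day 3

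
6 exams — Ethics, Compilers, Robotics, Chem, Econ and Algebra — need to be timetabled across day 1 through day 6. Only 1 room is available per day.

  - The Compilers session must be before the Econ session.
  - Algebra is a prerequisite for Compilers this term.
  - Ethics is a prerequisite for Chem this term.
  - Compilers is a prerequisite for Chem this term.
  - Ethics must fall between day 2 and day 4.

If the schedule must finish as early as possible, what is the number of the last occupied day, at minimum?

day 6

The precedence chain requires at least 3 distinct days.
With at most 1 per day and 6 exams, at least 6 days are needed.
6 works (last occupied day: day 6): for example Ethics in day 2; Chem in day 4; Robotics in day 6; Algebra in day 1; Compilers in day 3; Econ in day 5.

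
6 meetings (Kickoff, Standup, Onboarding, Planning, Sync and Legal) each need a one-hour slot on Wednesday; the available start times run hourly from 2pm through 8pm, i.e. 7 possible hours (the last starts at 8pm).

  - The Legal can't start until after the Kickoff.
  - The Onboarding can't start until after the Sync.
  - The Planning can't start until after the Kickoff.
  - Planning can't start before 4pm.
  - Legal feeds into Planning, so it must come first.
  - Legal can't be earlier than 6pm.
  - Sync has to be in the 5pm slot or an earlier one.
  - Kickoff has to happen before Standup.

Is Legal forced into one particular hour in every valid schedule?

Legal can be 6pm (e.g. Sync=2pm, Kickoff=2pm, Legal=6pm, Standup=3pm, Planning=7pm, Onboarding=3pm) or 7pm (e.g. Planning -> 8pm, Legal -> 7pm, Standup -> 3pm, Sync -> 2pm, Kickoff -> 2pm, Onboarding -> 3pm).

No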